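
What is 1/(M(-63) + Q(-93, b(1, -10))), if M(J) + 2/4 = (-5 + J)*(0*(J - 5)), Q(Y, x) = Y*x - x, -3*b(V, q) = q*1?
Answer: -6/1883 ≈ -0.0031864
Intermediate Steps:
b(V, q) = -q/3
Q(Y, x) = -x + Y*x
M(J) = -½ (M(J) = -½ + (-5 + J)*(0*(J - 5)) = -½ + (-5 + J)*(0*(-5 + J)) = -½ + (-5 + J)*0 = -½ + 0 = -½)
1/(M(-63) + Q(-93, b(1, -10))) = 1/(-½ + (-⅓*(-10))*(-1 - 93)) = 1/(-½ + (10/3)*(-94)) = 1/(-½ - 940/3) = 1/(-1883/6) = -6/1883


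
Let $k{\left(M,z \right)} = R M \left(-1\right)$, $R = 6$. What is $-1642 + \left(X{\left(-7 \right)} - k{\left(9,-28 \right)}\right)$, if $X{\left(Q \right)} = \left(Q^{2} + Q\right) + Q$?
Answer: $-1553$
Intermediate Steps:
$k{\left(M,z \right)} = - 6 M$ ($k{\left(M,z \right)} = 6 M \left(-1\right) = - 6 M$)
$X{\left(Q \right)} = Q^{2} + 2 Q$ ($X{\left(Q \right)} = \left(Q + Q^{2}\right) + Q = Q^{2} + 2 Q$)
$-1642 + \left(X{\left(-7 \right)} - k{\left(9,-28 \right)}\right) = -1642 - \left(-54 + 7 \left(2 - 7\right)\right) = -1642 - -89 = -1642 + \left(35 + 54\right) = -1642 + 89 = -1553$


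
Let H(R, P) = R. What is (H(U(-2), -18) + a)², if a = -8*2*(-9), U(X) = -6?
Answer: 19044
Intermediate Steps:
a = 144 (a = -16*(-9) = 144)
(H(U(-2), -18) + a)² = (-6 + 144)² = 138² = 19044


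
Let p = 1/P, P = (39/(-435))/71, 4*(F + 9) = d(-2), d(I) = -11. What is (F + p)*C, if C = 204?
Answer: -2131341/13 ≈ -1.6395e+5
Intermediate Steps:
F = -47/4 (F = -9 + (¼)*(-11) = -9 - 11/4 = -47/4 ≈ -11.750)
P = -13/10295 (P = (39*(-1/435))*(1/71) = -13/145*1/71 = -13/10295 ≈ -0.0012627)
p = -10295/13 (p = 1/(-13/10295) = -10295/13 ≈ -791.92)
(F + p)*C = (-47/4 - 10295/13)*204 = -41791/52*204 = -2131341/13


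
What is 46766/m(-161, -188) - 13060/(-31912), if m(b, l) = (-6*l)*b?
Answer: 54962743/362217156 ≈ 0.15174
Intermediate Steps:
m(b, l) = -6*b*l
46766/m(-161, -188) - 13060/(-31912) = 46766/((-6*(-161)*(-188))) - 13060/(-31912) = 46766/(-181608) - 13060*(-1/31912) = 46766*(-1/181608) + 3265/7978 = -23383/90804 + 3265/7978 = 54962743/362217156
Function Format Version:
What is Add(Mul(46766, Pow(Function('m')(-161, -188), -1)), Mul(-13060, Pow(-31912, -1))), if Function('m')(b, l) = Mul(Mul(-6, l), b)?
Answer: Rational(54962743, 362217156) ≈ 0.15174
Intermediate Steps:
Function('m')(b, l) = Mul(-6, b, l)
Add(Mul(46766, Pow(Function('m')(-161, -188), -1)), Mul(-13060, Pow(-31912, -1))) = Add(Mul(46766, Pow(Mul(-6, -161, -188), -1)), Mul(-13060, Pow(-31912, -1))) = Add(Mul(46766, Pow(-181608, -1)), Mul(-13060, Rational(-1, 31912))) = Add(Mul(46766, Rational(-1, 181608)), Rational(3265, 7978)) = Add(Rational(-23383, 90804), Rational(3265, 7978)) = Rational(54962743, 362217156)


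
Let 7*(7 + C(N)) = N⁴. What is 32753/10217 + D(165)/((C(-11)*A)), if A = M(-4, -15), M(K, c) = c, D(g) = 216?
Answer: 99354563/31059680 ≈ 3.1988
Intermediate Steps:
C(N) = -7 + N⁴/7
A = -15
32753/10217 + D(165)/((C(-11)*A)) = 32753/10217 + 216/(((-7 + (⅐)*(-11)⁴)*(-15))) = 32753*(1/10217) + 216/(((-7 + (⅐)*14641)*(-15))) = 32753/10217 + 216/(((-7 + 14641/7)*(-15))) = 32753/10217 + 216/(((14592/7)*(-15))) = 32753/10217 + 216/(-218880/7) = 32753/10217 + 216*(-7/218880) = 32753/10217 - 21/3040 = 99354563/31059680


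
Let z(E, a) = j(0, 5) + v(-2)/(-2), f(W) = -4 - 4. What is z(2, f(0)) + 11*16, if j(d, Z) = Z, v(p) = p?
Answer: 182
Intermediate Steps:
f(W) = -8
z(E, a) = 6 (z(E, a) = 5 - 2/(-2) = 5 - 2*(-½) = 5 + 1 = 6)
z(2, f(0)) + 11*16 = 6 + 11*16 = 6 + 176 = 182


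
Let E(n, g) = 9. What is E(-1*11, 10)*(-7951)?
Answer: -71559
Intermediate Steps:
E(-1*11, 10)*(-7951) = 9*(-7951) = -71559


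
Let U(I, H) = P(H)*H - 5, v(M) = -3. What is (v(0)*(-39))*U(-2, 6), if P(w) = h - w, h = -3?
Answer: -6903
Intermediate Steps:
P(w) = -3 - w
U(I, H) = -5 + H*(-3 - H) (U(I, H) = (-3 - H)*H - 5 = H*(-3 - H) - 5 = -5 + H*(-3 - H))
(v(0)*(-39))*U(-2, 6) = (-3*(-39))*(-5 - 1*6*(3 + 6)) = 117*(-5 - 1*6*9) = 117*(-5 - 54) = 117*(-59) = -6903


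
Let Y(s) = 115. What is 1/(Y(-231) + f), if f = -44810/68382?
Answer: 34191/3909560 ≈ 0.0087455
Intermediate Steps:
f = -22405/34191 (f = -44810*1/68382 = -22405/34191 ≈ -0.65529)
1/(Y(-231) + f) = 1/(115 - 22405/34191) = 1/(3909560/34191) = 34191/3909560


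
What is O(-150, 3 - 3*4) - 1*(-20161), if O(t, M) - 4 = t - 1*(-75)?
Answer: 20090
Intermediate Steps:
O(t, M) = 79 + t (O(t, M) = 4 + (t - 1*(-75)) = 4 + (t + 75) = 4 + (75 + t) = 79 + t)
O(-150, 3 - 3*4) - 1*(-20161) = (79 - 150) - 1*(-20161) = -71 + 20161 = 20090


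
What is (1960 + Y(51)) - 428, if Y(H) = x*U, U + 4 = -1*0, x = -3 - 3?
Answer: 1556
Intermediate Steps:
x = -6
U = -4 (U = -4 - 1*0 = -4 + 0 = -4)
Y(H) = 24 (Y(H) = -6*(-4) = 24)
(1960 + Y(51)) - 428 = (1960 + 24) - 428 = 1984 - 428 = 1556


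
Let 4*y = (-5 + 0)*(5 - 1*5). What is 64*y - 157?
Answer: -157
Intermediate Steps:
y = 0 (y = ((-5 + 0)*(5 - 1*5))/4 = (-5*(5 - 5))/4 = (-5*0)/4 = (¼)*0 = 0)
64*y - 157 = 64*0 - 157 = 0 - 157 = -157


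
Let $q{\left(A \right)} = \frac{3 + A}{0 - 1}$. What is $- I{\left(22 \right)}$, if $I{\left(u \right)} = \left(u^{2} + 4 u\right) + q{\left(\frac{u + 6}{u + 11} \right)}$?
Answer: $- \frac{18749}{33} \approx -568.15$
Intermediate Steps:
$q{\left(A \right)} = -3 - A$ ($q{\left(A \right)} = \frac{3 + A}{-1} = \left(3 + A\right) \left(-1\right) = -3 - A$)
$I{\left(u \right)} = -3 + u^{2} + 4 u - \frac{6 + u}{11 + u}$ ($I{\left(u \right)} = \left(u^{2} + 4 u\right) - \left(3 + \frac{u + 6}{u + 11}\right) = \left(u^{2} + 4 u\right) - \left(3 + \frac{6 + u}{11 + u}\right) = -3 + u^{2} + 4 u - \frac{6 + u}{11 + u}$)
$- I{\left(22 \right)} = - \frac{-39 + 22^{3} + 15 \cdot 22^{2} + 40 \cdot 22}{11 + 22} = - \frac{-39 + 10648 + 15 \cdot 484 + 880}{33} = - \frac{-39 + 10648 + 7260 + 880}{33} = - \frac{18749}{33}$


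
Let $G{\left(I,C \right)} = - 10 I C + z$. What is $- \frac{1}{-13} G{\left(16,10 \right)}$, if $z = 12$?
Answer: $- \frac{1588}{13} \approx -122.15$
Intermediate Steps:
$G{\left(I,C \right)} = 12 - 10 C I$ ($G{\left(I,C \right)} = - 10 I C + 12 = - 10 C I + 12 = 12 - 10 C I$)
$- \frac{1}{-13} G{\left(16,10 \right)} = - \frac{1}{-13} \left(12 - 100 \cdot 16\right) = \left(-1\right) \left(- \frac{1}{13}\right) \left(12 - 1600\right) = \frac{1}{13} \left(-1588\right) = - \frac{1588}{13}$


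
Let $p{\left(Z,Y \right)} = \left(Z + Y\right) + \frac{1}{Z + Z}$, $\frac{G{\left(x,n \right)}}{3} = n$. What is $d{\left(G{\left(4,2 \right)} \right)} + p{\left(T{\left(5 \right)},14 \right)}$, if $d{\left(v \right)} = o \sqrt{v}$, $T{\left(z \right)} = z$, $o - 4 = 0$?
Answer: $\frac{191}{10} + 4 \sqrt{6} \approx 28.898$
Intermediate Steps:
$o = 4$ ($o = 4 + 0 = 4$)
$G{\left(x,n \right)} = 3 n$
$d{\left(v \right)} = 4 \sqrt{v}$
$p{\left(Z,Y \right)} = Y + Z + \frac{1}{2 Z}$ ($p{\left(Z,Y \right)} = \left(Y + Z\right) + \frac{1}{2 Z} = Y + Z + \frac{1}{2 Z}$)
$d{\left(G{\left(4,2 \right)} \right)} + p{\left(T{\left(5 \right)},14 \right)} = 4 \sqrt{3 \cdot 2} + \left(14 + 5 + \frac{1}{2 \cdot 5}\right) = 4 \sqrt{6} + \left(14 + 5 + \frac{1}{2} \cdot \frac{1}{5}\right) = 4 \sqrt{6} + \left(14 + 5 + \frac{1}{10}\right) = 4 \sqrt{6} + \frac{191}{10} = \frac{191}{10} + 4 \sqrt{6}$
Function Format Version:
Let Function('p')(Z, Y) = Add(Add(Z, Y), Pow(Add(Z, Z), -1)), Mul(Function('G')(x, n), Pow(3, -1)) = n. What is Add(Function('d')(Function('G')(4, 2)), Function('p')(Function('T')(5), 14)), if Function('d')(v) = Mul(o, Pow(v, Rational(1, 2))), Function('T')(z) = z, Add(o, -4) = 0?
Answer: Add(Rational(191, 10), Mul(4, Pow(6, Rational(1, 2)))) ≈ 28.898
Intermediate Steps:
o = 4 (o = Add(4, 0) = 4)
Function('G')(x, n) = Mul(3, n)
Function('d')(v) = Mul(4, Pow(v, Rational(1, 2)))
Function('p')(Z, Y) = Add(Y, Z, Mul(Rational(1, 2), Pow(Z, -1))) (Function('p')(Z, Y) = Add(Add(Y, Z), Pow(Mul(2, Z), -1)) = Add(Add(Y, Z), Mul(Rational(1, 2), Pow(Z, -1))) = Add(Y, Z, Mul(Rational(1, 2), Pow(Z, -1))))
Add(Function('d')(Function('G')(4, 2)), Function('p')(Function('T')(5), 14)) = Add(Mul(4, Pow(Mul(3, 2), Rational(1, 2))), Add(14, 5, Mul(Rational(1, 2), Pow(5, -1)))) = Add(Mul(4, Pow(6, Rational(1, 2))), Add(14, 5, Mul(Rational(1, 2), Rational(1, 5)))) = Add(Mul(4, Pow(6, Rational(1, 2))), Add(14, 5, Rational(1, 10))) = Add(Mul(4, Pow(6, Rational(1, 2))), Rational(191, 10)) = Add(Rational(191, 10), Mul(4, Pow(6, Rational(1, 2))))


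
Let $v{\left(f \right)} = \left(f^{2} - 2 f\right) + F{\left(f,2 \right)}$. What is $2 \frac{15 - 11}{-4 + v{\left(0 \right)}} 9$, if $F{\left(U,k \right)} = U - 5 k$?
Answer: $- \frac{36}{7} \approx -5.1429$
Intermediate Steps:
$v{\left(f \right)} = -10 + f^{2} - f$ ($v{\left(f \right)} = \left(f^{2} - 2 f\right) + \left(f - 10\right) = \left(f^{2} - 2 f\right) + \left(-10 + f\right) = -10 + f^{2} - f$)
$2 \frac{15 - 11}{-4 + v{\left(0 \right)}} 9 = 2 \frac{15 - 11}{-4 - \left(10 - 0^{2}\right)} 9 = 2 \frac{4}{-4 + \left(-10 + 0 + 0\right)} 9 = 2 \frac{4}{-4 - 10} \cdot 9 = 2 \frac{4}{-14} \cdot 9 = 2 \cdot 4 \left(- \frac{1}{14}\right) 9 = 2 \left(- \frac{2}{7}\right) 9 = \left(- \frac{4}{7}\right) 9 = - \frac{36}{7}$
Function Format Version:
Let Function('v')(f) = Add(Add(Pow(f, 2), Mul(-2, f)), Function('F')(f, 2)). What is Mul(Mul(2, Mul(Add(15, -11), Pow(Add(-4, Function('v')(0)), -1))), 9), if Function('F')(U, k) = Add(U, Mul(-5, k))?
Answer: Rational(-36, 7) ≈ -5.1429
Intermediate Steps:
Function('v')(f) = Add(-10, Pow(f, 2), Mul(-1, f)) (Function('v')(f) = Add(Add(Pow(f, 2), Mul(-2, f)), Add(f, Mul(-5, 2))) = Add(Add(Pow(f, 2), Mul(-2, f)), Add(f, -10)) = Add(Add(Pow(f, 2), Mul(-2, f)), Add(-10, f)) = Add(-10, Pow(f, 2), Mul(-1, f)))
Mul(Mul(2, Mul(Add(15, -11), Pow(Add(-4, Function('v')(0)), -1))), 9) = Mul(Mul(2, Mul(Add(15, -11), Pow(Add(-4, Add(-10, Pow(0, 2), Mul(-1, 0))), -1))), 9) = Mul(Mul(2, Mul(4, Pow(Add(-4, Add(-10, 0, 0)), -1))), 9) = Mul(Mul(2, Mul(4, Pow(Add(-4, -10), -1))), 9) = Mul(Mul(2, Mul(4, Pow(-14, -1))), 9) = Mul(Mul(2, Mul(4, Rational(-1, 14))), 9) = Mul(Mul(2, Rational(-2, 7)), 9) = Mul(Rational(-4, 7), 9) = Rational(-36, 7)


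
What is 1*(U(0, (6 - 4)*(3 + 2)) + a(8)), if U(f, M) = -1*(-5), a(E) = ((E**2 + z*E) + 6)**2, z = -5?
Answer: 905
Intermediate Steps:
a(E) = (6 + E**2 - 5*E)**2 (a(E) = ((E**2 - 5*E) + 6)**2 = (6 + E**2 - 5*E)**2)
U(f, M) = 5
1*(U(0, (6 - 4)*(3 + 2)) + a(8)) = 1*(5 + (6 + 8**2 - 5*8)**2) = 1*(5 + (6 + 64 - 40)**2) = 1*(5 + 30**2) = 1*(5 + 900) = 1*905 = 905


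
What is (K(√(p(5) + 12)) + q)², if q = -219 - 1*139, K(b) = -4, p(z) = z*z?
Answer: 131044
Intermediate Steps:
p(z) = z²
q = -358 (q = -219 - 139 = -358)
(K(√(p(5) + 12)) + q)² = (-4 - 358)² = (-362)² = 131044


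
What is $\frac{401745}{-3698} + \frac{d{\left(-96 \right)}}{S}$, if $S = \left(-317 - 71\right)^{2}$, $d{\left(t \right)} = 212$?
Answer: $- \frac{7559939413}{69588964} \approx -108.64$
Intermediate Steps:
$S = 150544$ ($S = \left(-388\right)^{2} = 150544$)
$\frac{401745}{-3698} + \frac{d{\left(-96 \right)}}{S} = \frac{401745}{-3698} + \frac{212}{150544} = 401745 \left(- \frac{1}{3698}\right) + 212 \cdot \frac{1}{150544} = - \frac{401745}{3698} + \frac{53}{37636} = - \frac{7559939413}{69588964}$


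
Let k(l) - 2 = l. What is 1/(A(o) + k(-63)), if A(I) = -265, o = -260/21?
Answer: -1/326 ≈ -0.0030675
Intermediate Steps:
k(l) = 2 + l
o = -260/21 (o = -260*1/21 = -260/21 ≈ -12.381)
1/(A(o) + k(-63)) = 1/(-265 + (2 - 63)) = 1/(-265 - 61) = 1/(-326) = -1/326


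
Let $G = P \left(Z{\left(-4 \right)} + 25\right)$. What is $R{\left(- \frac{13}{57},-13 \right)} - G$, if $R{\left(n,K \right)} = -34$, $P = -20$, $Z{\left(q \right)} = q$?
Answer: $386$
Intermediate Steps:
$G = -420$ ($G = - 20 \left(-4 + 25\right) = \left(-20\right) 21 = -420$)
$R{\left(- \frac{13}{57},-13 \right)} - G = -34 - -420 = -34 + 420 = 386$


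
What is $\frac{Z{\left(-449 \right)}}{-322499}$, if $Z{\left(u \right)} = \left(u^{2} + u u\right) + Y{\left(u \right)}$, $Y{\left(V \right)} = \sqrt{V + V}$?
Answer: $- \frac{403202}{322499} - \frac{i \sqrt{898}}{322499} \approx -1.2502 - 9.292 \cdot 10^{-5} i$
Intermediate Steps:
$Y{\left(V \right)} = \sqrt{2} \sqrt{V}$ ($Y{\left(V \right)} = \sqrt{2 V} = \sqrt{2} \sqrt{V}$)
$Z{\left(u \right)} = 2 u^{2} + \sqrt{2} \sqrt{u}$ ($Z{\left(u \right)} = \left(u^{2} + u u\right) + \sqrt{2} \sqrt{u} = \left(u^{2} + u^{2}\right) + \sqrt{2} \sqrt{u} = 2 u^{2} + \sqrt{2} \sqrt{u}$)
$\frac{Z{\left(-449 \right)}}{-322499} = \frac{2 \left(-449\right)^{2} + \sqrt{2} \sqrt{-449}}{-322499} = \left(2 \cdot 201601 + \sqrt{2} i \sqrt{449}\right) \left(- \frac{1}{322499}\right) = \left(403202 + i \sqrt{898}\right) \left(- \frac{1}{322499}\right) = - \frac{403202}{322499} - \frac{i \sqrt{898}}{322499}$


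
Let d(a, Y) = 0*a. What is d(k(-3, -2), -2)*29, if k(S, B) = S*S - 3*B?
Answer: 0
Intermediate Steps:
k(S, B) = S**2 - 3*B
d(a, Y) = 0
d(k(-3, -2), -2)*29 = 0*29 = 0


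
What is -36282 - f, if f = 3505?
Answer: -39787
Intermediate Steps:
-36282 - f = -36282 - 1*3505 = -36282 - 3505 = -39787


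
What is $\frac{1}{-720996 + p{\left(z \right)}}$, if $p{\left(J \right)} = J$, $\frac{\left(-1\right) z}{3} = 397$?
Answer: $- \frac{1}{722187} \approx -1.3847 \cdot 10^{-6}$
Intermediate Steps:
$z = -1191$ ($z = \left(-3\right) 397 = -1191$)
$\frac{1}{-720996 + p{\left(z \right)}} = \frac{1}{-720996 - 1191} = \frac{1}{-722187} = - \frac{1}{722187}$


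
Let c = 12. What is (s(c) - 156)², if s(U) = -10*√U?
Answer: 25536 + 6240*√3 ≈ 36344.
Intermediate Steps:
(s(c) - 156)² = (-20*√3 - 156)² = (-156 - 20*√3)²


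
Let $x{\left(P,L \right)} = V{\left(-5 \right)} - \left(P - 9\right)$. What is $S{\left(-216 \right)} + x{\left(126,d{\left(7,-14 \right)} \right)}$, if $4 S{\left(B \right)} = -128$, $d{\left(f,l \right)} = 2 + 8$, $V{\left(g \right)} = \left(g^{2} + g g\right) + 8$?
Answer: $-91$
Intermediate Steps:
$V{\left(g \right)} = 8 + 2 g^{2}$ ($V{\left(g \right)} = \left(g^{2} + g^{2}\right) + 8 = 2 g^{2} + 8 = 8 + 2 g^{2}$)
$d{\left(f,l \right)} = 10$
$S{\left(B \right)} = -32$ ($S{\left(B \right)} = \frac{1}{4} \left(-128\right) = -32$)
$x{\left(P,L \right)} = 67 - P$ ($x{\left(P,L \right)} = \left(8 + 2 \left(-5\right)^{2}\right) - \left(P - 9\right) = \left(8 + 2 \cdot 25\right) - \left(-9 + P\right) = \left(8 + 50\right) - \left(-9 + P\right) = 58 - \left(-9 + P\right) = 67 - P$)
$S{\left(-216 \right)} + x{\left(126,d{\left(7,-14 \right)} \right)} = -32 + \left(67 - 126\right) = -32 - 59 = -91$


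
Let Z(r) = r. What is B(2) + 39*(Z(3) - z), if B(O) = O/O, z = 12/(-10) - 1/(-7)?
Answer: 5573/35 ≈ 159.23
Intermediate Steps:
z = -37/35 (z = 12*(-1/10) - 1*(-1/7) = -6/5 + 1/7 = -37/35 ≈ -1.0571)
B(O) = 1
B(2) + 39*(Z(3) - z) = 1 + 39*(3 - 1*(-37/35)) = 1 + 39*(3 + 37/35) = 1 + 39*(142/35) = 1 + 5538/35 = 5573/35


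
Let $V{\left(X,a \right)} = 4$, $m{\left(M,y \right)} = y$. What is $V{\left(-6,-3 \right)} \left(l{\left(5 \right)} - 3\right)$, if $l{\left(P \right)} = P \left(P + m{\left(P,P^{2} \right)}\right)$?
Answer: $588$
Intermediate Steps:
$l{\left(P \right)} = P \left(P + P^{2}\right)$
$V{\left(-6,-3 \right)} \left(l{\left(5 \right)} - 3\right) = 4 \left(5^{2} \left(1 + 5\right) - 3\right) = 4 \left(25 \cdot 6 - 3\right) = 4 \left(150 - 3\right) = 4 \cdot 147 = 588$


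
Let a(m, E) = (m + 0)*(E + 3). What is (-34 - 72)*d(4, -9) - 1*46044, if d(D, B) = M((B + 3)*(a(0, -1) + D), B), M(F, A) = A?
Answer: -45090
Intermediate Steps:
a(m, E) = m*(3 + E)
d(D, B) = B
(-34 - 72)*d(4, -9) - 1*46044 = (-34 - 72)*(-9) - 1*46044 = -106*(-9) - 46044 = 954 - 46044 = -45090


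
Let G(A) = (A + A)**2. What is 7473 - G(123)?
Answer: -53043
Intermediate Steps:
G(A) = 4*A**2 (G(A) = (2*A)**2 = 4*A**2)
7473 - G(123) = 7473 - 4*123**2 = 7473 - 4*15129 = 7473 - 1*60516 = 7473 - 60516 = -53043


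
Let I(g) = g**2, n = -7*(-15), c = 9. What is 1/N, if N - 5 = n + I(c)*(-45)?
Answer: -1/3535 ≈ -0.00028289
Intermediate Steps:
n = 105
N = -3535 (N = 5 + (105 + 9**2*(-45)) = 5 + (105 + 81*(-45)) = 5 + (105 - 3645) = 5 - 3540 = -3535)
1/N = 1/(-3535) = -1/3535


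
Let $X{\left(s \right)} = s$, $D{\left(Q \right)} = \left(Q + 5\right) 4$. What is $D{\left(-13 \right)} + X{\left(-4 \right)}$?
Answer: $-36$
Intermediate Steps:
$D{\left(Q \right)} = 20 + 4 Q$ ($D{\left(Q \right)} = \left(5 + Q\right) 4 = 20 + 4 Q$)
$D{\left(-13 \right)} + X{\left(-4 \right)} = \left(20 + 4 \left(-13\right)\right) - 4 = \left(20 - 52\right) - 4 = -32 - 4 = -36$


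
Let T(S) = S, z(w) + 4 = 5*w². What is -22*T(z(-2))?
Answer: -352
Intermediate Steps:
z(w) = -4 + 5*w²
-22*T(z(-2)) = -22*(-4 + 5*(-2)²) = -22*(-4 + 5*4) = -22*(-4 + 20) = -22*16 = -352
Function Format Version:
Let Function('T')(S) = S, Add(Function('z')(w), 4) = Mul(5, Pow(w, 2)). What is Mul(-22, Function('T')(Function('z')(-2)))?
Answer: -352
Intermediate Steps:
Function('z')(w) = Add(-4, Mul(5, Pow(w, 2)))
Mul(-22, Function('T')(Function('z')(-2))) = Mul(-22, Add(-4, Mul(5, Pow(-2, 2)))) = Mul(-22, Add(-4, Mul(5, 4))) = Mul(-22, Add(-4, 20)) = Mul(-22, 16) = -352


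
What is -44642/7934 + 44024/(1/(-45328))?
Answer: -7916227354545/3967 ≈ -1.9955e+9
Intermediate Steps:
-44642/7934 + 44024/(1/(-45328)) = -44642*1/7934 + 44024/(-1/45328) = -22321/3967 + 44024*(-45328) = -22321/3967 - 1995519872 = -7916227354545/3967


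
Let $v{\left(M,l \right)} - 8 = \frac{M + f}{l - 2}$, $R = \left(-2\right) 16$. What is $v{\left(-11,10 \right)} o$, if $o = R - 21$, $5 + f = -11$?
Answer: $- \frac{1961}{8} \approx -245.13$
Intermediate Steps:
$R = -32$
$f = -16$ ($f = -5 - 11 = -16$)
$o = -53$ ($o = -32 - 21 = -53$)
$v{\left(M,l \right)} = 8 + \frac{-16 + M}{-2 + l}$ ($v{\left(M,l \right)} = 8 + \frac{M - 16}{l - 2} = 8 + \frac{-16 + M}{-2 + l}$)
$v{\left(-11,10 \right)} o = \frac{-32 - 11 + 8 \cdot 10}{-2 + 10} \left(-53\right) = \frac{-32 - 11 + 80}{8} \left(-53\right) = \frac{1}{8} \cdot 37 \left(-53\right) = \frac{37}{8} \left(-53\right) = - \frac{1961}{8}$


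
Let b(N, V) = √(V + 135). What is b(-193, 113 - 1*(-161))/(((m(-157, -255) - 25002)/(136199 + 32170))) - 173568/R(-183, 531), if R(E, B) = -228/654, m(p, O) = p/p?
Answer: 9459456/19 - 168369*√409/25001 ≈ 4.9773e+5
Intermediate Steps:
m(p, O) = 1
b(N, V) = √(135 + V)
R(E, B) = -38/109 (R(E, B) = -228*1/654 = -38/109)
b(-193, 113 - 1*(-161))/(((m(-157, -255) - 25002)/(136199 + 32170))) - 173568/R(-183, 531) = √(135 + (113 - 1*(-161)))/(((1 - 25002)/(136199 + 32170))) - 173568/(-38/109) = √(135 + (113 + 161))/((-25001/168369)) - 173568*(-109/38) = √(135 + 274)/((-25001*1/168369)) + 9459456/19 = √409/(-25001/168369) + 9459456/19 = √409*(-168369/25001) + 9459456/19 = -168369*√409/25001 + 9459456/19 = 9459456/19 - 168369*√409/25001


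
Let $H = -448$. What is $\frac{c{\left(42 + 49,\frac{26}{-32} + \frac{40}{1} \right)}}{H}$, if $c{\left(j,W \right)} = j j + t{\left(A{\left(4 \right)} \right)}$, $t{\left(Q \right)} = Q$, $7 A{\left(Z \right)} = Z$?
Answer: $- \frac{57971}{3136} \approx -18.486$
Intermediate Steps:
$A{\left(Z \right)} = \frac{Z}{7}$
$c{\left(j,W \right)} = \frac{4}{7} + j^{2}$ ($c{\left(j,W \right)} = j j + \frac{1}{7} \cdot 4 = j^{2} + \frac{4}{7} = \frac{4}{7} + j^{2}$)
$\frac{c{\left(42 + 49,\frac{26}{-32} + \frac{40}{1} \right)}}{H} = \frac{\frac{4}{7} + \left(42 + 49\right)^{2}}{-448} = \left(\frac{4}{7} + 91^{2}\right) \left(- \frac{1}{448}\right) = \left(\frac{4}{7} + 8281\right) \left(- \frac{1}{448}\right) = \frac{57971}{7} \left(- \frac{1}{448}\right) = - \frac{57971}{3136}$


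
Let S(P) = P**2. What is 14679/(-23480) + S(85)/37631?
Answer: -382742449/883575880 ≈ -0.43317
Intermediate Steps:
14679/(-23480) + S(85)/37631 = 14679/(-23480) + 85**2/37631 = 14679*(-1/23480) + 7225*(1/37631) = -14679/23480 + 7225/37631 = -382742449/883575880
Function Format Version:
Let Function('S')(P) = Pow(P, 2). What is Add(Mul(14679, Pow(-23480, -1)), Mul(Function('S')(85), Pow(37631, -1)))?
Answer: Rational(-382742449, 883575880) ≈ -0.43317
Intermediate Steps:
Add(Mul(14679, Pow(-23480, -1)), Mul(Function('S')(85), Pow(37631, -1))) = Add(Mul(14679, Pow(-23480, -1)), Mul(Pow(85, 2), Pow(37631, -1))) = Add(Mul(14679, Rational(-1, 23480)), Mul(7225, Rational(1, 37631))) = Add(Rational(-14679, 23480), Rational(7225, 37631)) = Rational(-382742449, 883575880)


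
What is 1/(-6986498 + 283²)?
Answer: -1/6906409 ≈ -1.4479e-7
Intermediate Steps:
1/(-6986498 + 283²) = 1/(-6986498 + 80089) = 1/(-6906409) = -1/6906409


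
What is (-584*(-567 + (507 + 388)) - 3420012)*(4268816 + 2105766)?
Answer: -23022210866248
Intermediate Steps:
(-584*(-567 + (507 + 388)) - 3420012)*(4268816 + 2105766) = (-584*(-567 + 895) - 3420012)*6374582 = (-584*328 - 3420012)*6374582 = (-191552 - 3420012)*6374582 = -3611564*6374582 = -23022210866248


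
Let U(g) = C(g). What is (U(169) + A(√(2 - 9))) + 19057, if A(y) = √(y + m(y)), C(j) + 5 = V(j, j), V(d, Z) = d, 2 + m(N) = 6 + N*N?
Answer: 19221 + √(-3 + I*√7) ≈ 19222.0 + 1.8708*I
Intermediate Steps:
m(N) = 4 + N² (m(N) = -2 + (6 + N*N) = -2 + (6 + N²) = 4 + N²)
C(j) = -5 + j
U(g) = -5 + g
A(y) = √(4 + y + y²) (A(y) = √(y + (4 + y²)) = √(4 + y + y²))
(U(169) + A(√(2 - 9))) + 19057 = ((-5 + 169) + √(4 + √(2 - 9) + (√(2 - 9))²)) + 19057 = (164 + √(4 + √(-7) + (√(-7))²)) + 19057 = (164 + √(4 + I*√7 + (I*√7)²)) + 19057 = (164 + √(4 + I*√7 - 7)) + 19057 = (164 + √(-3 + I*√7)) + 19057 = 19221 + √(-3 + I*√7)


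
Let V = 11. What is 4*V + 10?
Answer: 54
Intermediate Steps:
4*V + 10 = 4*11 + 10 = 44 + 10 = 54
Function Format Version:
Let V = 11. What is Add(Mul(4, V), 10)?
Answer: 54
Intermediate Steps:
Add(Mul(4, V), 10) = Add(Mul(4, 11), 10) = Add(44, 10) = 54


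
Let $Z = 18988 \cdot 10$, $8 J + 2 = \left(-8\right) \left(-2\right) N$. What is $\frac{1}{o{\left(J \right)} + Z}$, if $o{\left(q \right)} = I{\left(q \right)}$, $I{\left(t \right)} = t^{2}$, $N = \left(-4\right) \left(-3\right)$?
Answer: $\frac{16}{3047105} \approx 5.2509 \cdot 10^{-6}$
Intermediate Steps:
$N = 12$
$J = \frac{95}{4}$ ($J = - \frac{1}{4} + \frac{\left(-8\right) \left(-2\right) 12}{8} = - \frac{1}{4} + \frac{16 \cdot 12}{8} = - \frac{1}{4} + \frac{1}{8} \cdot 192 = - \frac{1}{4} + 24 = \frac{95}{4} \approx 23.75$)
$Z = 189880$
$o{\left(q \right)} = q^{2}$
$\frac{1}{o{\left(J \right)} + Z} = \frac{1}{\left(\frac{95}{4}\right)^{2} + 189880} = \frac{1}{\frac{9025}{16} + 189880} = \frac{1}{\frac{3047105}{16}} = \frac{16}{3047105}$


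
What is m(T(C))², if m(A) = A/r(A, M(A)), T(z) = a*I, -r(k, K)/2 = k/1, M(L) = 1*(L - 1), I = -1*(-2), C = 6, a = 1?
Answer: ¼ ≈ 0.25000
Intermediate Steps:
I = 2
M(L) = -1 + L (M(L) = 1*(-1 + L) = -1 + L)
r(k, K) = -2*k (r(k, K) = -2*k/1 = -2*k)
T(z) = 2 (T(z) = 1*2 = 2)
m(A) = -½ (m(A) = A/((-2*A)) = A*(-1/(2*A)) = -½)
m(T(C))² = (-½)² = ¼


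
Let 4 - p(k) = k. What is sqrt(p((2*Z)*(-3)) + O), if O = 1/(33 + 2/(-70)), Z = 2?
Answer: sqrt(21347846)/1154 ≈ 4.0038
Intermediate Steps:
O = 35/1154 (O = 1/(33 + 2*(-1/70)) = 1/(33 - 1/35) = 1/(1154/35) = 35/1154 ≈ 0.030329)
p(k) = 4 - k
sqrt(p((2*Z)*(-3)) + O) = sqrt((4 - 2*2*(-3)) + 35/1154) = sqrt((4 - 4*(-3)) + 35/1154) = sqrt((4 - 1*(-12)) + 35/1154) = sqrt((4 + 12) + 35/1154) = sqrt(16 + 35/1154) = sqrt(18499/1154) = sqrt(21347846)/1154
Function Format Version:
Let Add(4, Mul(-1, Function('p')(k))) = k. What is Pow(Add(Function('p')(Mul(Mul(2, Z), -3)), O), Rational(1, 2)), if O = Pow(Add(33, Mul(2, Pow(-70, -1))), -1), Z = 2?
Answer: Mul(Rational(1, 1154), Pow(21347846, Rational(1, 2))) ≈ 4.0038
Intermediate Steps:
O = Rational(35, 1154) (O = Pow(Add(33, Mul(2, Rational(-1, 70))), -1) = Pow(Add(33, Rational(-1, 35)), -1) = Pow(Rational(1154, 35), -1) = Rational(35, 1154) ≈ 0.030329)
Function('p')(k) = Add(4, Mul(-1, k))
Pow(Add(Function('p')(Mul(Mul(2, Z), -3)), O), Rational(1, 2)) = Pow(Add(Add(4, Mul(-1, Mul(Mul(2, 2), -3))), Rational(35, 1154)), Rational(1, 2)) = Pow(Add(Add(4, Mul(-1, Mul(4, -3))), Rational(35, 1154)), Rational(1, 2)) = Pow(Add(Add(4, Mul(-1, -12)), Rational(35, 1154)), Rational(1, 2)) = Pow(Add(Add(4, 12), Rational(35, 1154)), Rational(1, 2)) = Pow(Add(16, Rational(35, 1154)), Rational(1, 2)) = Pow(Rational(18499, 1154), Rational(1, 2)) = Mul(Rational(1, 1154), Pow(21347846, Rational(1, 2)))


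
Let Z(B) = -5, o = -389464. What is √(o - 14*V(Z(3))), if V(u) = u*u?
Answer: I*√389814 ≈ 624.35*I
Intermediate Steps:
V(u) = u²
√(o - 14*V(Z(3))) = √(-389464 - 14*(-5)²) = √(-389464 - 14*25) = √(-389464 - 350) = √(-389814) = I*√389814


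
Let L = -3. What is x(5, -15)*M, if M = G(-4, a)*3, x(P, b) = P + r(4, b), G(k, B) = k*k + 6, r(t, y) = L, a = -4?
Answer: 132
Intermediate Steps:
r(t, y) = -3
G(k, B) = 6 + k**2 (G(k, B) = k**2 + 6 = 6 + k**2)
x(P, b) = -3 + P (x(P, b) = P - 3 = -3 + P)
M = 66 (M = (6 + (-4)**2)*3 = (6 + 16)*3 = 22*3 = 66)
x(5, -15)*M = (-3 + 5)*66 = 2*66 = 132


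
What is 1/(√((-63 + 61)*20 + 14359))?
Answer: √1591/4773 ≈ 0.0083569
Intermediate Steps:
1/(√((-63 + 61)*20 + 14359)) = 1/(√(-2*20 + 14359)) = 1/(√(-40 + 14359)) = 1/(√14319) = 1/(3*√1591) = √1591/4773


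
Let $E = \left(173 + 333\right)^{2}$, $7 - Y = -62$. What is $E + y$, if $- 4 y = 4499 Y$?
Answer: $\frac{713713}{4} \approx 1.7843 \cdot 10^{5}$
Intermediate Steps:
$Y = 69$ ($Y = 7 - -62 = 7 + 62 = 69$)
$E = 256036$ ($E = 506^{2} = 256036$)
$y = - \frac{310431}{4}$ ($y = - \frac{4499 \cdot 69}{4} = \left(- \frac{1}{4}\right) 310431 = - \frac{310431}{4} \approx -77608.0$)
$E + y = 256036 - \frac{310431}{4} = \frac{713713}{4}$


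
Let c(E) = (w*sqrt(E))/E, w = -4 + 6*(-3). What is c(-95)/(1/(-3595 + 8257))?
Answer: 102564*I*sqrt(95)/95 ≈ 10523.0*I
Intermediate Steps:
w = -22 (w = -4 - 18 = -22)
c(E) = -22/sqrt(E) (c(E) = (-22*sqrt(E))/E = -22/sqrt(E))
c(-95)/(1/(-3595 + 8257)) = (-(-22)*I*sqrt(95)/95)/(1/(-3595 + 8257)) = (-(-22)*I*sqrt(95)/95)/(1/4662) = (22*I*sqrt(95)/95)/(1/4662) = (22*I*sqrt(95)/95)*4662 = 102564*I*sqrt(95)/95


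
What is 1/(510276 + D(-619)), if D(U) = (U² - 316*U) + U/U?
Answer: 1/1089042 ≈ 9.1824e-7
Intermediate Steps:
D(U) = 1 + U² - 316*U (D(U) = (U² - 316*U) + 1 = 1 + U² - 316*U)
1/(510276 + D(-619)) = 1/(510276 + (1 + (-619)² - 316*(-619))) = 1/(510276 + (1 + 383161 + 195604)) = 1/(510276 + 578766) = 1/1089042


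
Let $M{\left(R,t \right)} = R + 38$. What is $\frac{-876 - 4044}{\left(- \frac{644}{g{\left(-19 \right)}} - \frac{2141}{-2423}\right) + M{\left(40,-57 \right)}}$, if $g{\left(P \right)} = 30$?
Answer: $- \frac{178817400}{2086819} \approx -85.689$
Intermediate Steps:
$M{\left(R,t \right)} = 38 + R$
$\frac{-876 - 4044}{\left(- \frac{644}{g{\left(-19 \right)}} - \frac{2141}{-2423}\right) + M{\left(40,-57 \right)}} = \frac{-876 - 4044}{\left(- \frac{644}{30} - \frac{2141}{-2423}\right) + \left(38 + 40\right)} = - \frac{4920}{\left(\left(-644\right) \frac{1}{30} - - \frac{2141}{2423}\right) + 78} = - \frac{4920}{\left(- \frac{322}{15} + \frac{2141}{2423}\right) + 78} = - \frac{4920}{- \frac{748091}{36345} + 78} = - \frac{4920}{\frac{2086819}{36345}} = \left(-4920\right) \frac{36345}{2086819} = - \frac{178817400}{2086819}$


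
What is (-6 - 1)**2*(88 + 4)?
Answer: 4508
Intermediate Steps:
(-6 - 1)**2*(88 + 4) = (-7)**2*92 = 49*92 = 4508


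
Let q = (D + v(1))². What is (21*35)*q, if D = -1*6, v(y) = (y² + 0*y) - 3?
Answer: 47040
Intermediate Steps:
v(y) = -3 + y² (v(y) = (y² + 0) - 3 = y² - 3 = -3 + y²)
D = -6
q = 64 (q = (-6 + (-3 + 1²))² = (-6 + (-3 + 1))² = (-6 - 2)² = (-8)² = 64)
(21*35)*q = (21*35)*64 = 735*64 = 47040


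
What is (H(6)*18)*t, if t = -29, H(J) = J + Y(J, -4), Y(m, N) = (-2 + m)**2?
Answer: -11484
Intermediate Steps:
H(J) = J + (-2 + J)**2
(H(6)*18)*t = ((6 + (-2 + 6)**2)*18)*(-29) = ((6 + 4**2)*18)*(-29) = ((6 + 16)*18)*(-29) = (22*18)*(-29) = 396*(-29) = -11484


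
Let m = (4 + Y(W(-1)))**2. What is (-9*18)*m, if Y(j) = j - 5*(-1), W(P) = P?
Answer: -10368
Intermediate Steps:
Y(j) = 5 + j (Y(j) = j + 5 = 5 + j)
m = 64 (m = (4 + (5 - 1))**2 = (4 + 4)**2 = 8**2 = 64)
(-9*18)*m = -9*18*64 = -162*64 = -10368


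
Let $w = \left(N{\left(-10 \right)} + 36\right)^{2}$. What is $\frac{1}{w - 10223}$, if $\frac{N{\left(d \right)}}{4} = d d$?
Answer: $\frac{1}{179873} \approx 5.5595 \cdot 10^{-6}$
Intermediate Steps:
$N{\left(d \right)} = 4 d^{2}$ ($N{\left(d \right)} = 4 d d = 4 d^{2}$)
$w = 190096$ ($w = \left(4 \left(-10\right)^{2} + 36\right)^{2} = \left(4 \cdot 100 + 36\right)^{2} = \left(400 + 36\right)^{2} = 436^{2} = 190096$)
$\frac{1}{w - 10223} = \frac{1}{190096 - 10223} = \frac{1}{179873}$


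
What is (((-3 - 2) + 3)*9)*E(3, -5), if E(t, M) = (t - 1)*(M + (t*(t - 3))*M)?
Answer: 180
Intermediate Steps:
E(t, M) = (-1 + t)*(M + M*t*(-3 + t)) (E(t, M) = (-1 + t)*(M + (t*(-3 + t))*M) = (-1 + t)*(M + M*t*(-3 + t)))
(((-3 - 2) + 3)*9)*E(3, -5) = (((-3 - 2) + 3)*9)*(-5*(-1 + 3³ - 4*3² + 4*3)) = ((-5 + 3)*9)*(-5*(-1 + 27 - 4*9 + 12)) = (-2*9)*(-5*(-1 + 27 - 36 + 12)) = -(-90)*2 = -18*(-10) = 180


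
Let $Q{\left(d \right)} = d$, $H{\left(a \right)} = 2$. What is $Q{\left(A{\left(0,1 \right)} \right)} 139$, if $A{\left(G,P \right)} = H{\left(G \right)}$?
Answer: $278$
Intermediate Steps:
$A{\left(G,P \right)} = 2$
$Q{\left(A{\left(0,1 \right)} \right)} 139 = 2 \cdot 139 = 278$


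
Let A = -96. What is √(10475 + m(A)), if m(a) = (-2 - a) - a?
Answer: 3*√1185 ≈ 103.27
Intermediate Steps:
m(a) = -2 - 2*a
√(10475 + m(A)) = √(10475 + (-2 - 2*(-96))) = √(10475 + (-2 + 192)) = √(10475 + 190) = √10665 = 3*√1185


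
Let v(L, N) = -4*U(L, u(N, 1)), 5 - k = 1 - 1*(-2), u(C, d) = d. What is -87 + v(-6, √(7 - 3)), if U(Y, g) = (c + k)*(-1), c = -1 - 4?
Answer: -99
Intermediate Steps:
c = -5
k = 2 (k = 5 - (1 - 1*(-2)) = 5 - (1 + 2) = 5 - 1*3 = 5 - 3 = 2)
U(Y, g) = 3 (U(Y, g) = (-5 + 2)*(-1) = -3*(-1) = 3)
v(L, N) = -12 (v(L, N) = -4*3 = -12)
-87 + v(-6, √(7 - 3)) = -87 - 12 = -99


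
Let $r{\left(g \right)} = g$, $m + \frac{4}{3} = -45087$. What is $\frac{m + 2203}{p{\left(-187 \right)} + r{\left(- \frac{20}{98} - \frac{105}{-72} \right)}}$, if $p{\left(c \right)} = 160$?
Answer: $- \frac{2966656}{11155} \approx -265.95$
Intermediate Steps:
$m = - \frac{135265}{3}$ ($m = - \frac{4}{3} - 45087 = - \frac{135265}{3} \approx -45088.0$)
$\frac{m + 2203}{p{\left(-187 \right)} + r{\left(- \frac{20}{98} - \frac{105}{-72} \right)}} = \frac{- \frac{135265}{3} + 2203}{160 - \left(- \frac{35}{24} + \frac{10}{49}\right)} = - \frac{128656}{3 \left(160 - - \frac{1475}{1176}\right)} = - \frac{128656}{3 \left(160 + \left(- \frac{10}{49} + \frac{35}{24}\right)\right)} = - \frac{128656}{3 \left(160 + \frac{1475}{1176}\right)} = - \frac{128656}{3 \cdot \frac{189635}{1176}} = \left(- \frac{128656}{3}\right) \frac{1176}{189635} = - \frac{2966656}{11155}$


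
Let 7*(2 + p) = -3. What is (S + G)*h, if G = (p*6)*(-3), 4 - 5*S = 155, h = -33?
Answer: -15609/35 ≈ -445.97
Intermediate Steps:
S = -151/5 (S = ⅘ - ⅕*155 = ⅘ - 31 = -151/5 ≈ -30.200)
p = -17/7 (p = -2 + (⅐)*(-3) = -2 - 3/7 = -17/7 ≈ -2.4286)
G = 306/7 (G = -17/7*6*(-3) = -102/7*(-3) = 306/7 ≈ 43.714)
(S + G)*h = (-151/5 + 306/7)*(-33) = (473/35)*(-33) = -15609/35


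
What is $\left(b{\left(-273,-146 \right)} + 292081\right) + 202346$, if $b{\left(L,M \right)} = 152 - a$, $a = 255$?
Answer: $494324$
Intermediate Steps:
$b{\left(L,M \right)} = -103$ ($b{\left(L,M \right)} = 152 - 255 = -103$)
$\left(b{\left(-273,-146 \right)} + 292081\right) + 202346 = \left(-103 + 292081\right) + 202346 = 291978 + 202346 = 494324$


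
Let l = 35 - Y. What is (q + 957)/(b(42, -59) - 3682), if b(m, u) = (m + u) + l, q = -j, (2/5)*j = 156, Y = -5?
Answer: -567/3659 ≈ -0.15496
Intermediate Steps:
j = 390 (j = (5/2)*156 = 390)
q = -390 (q = -1*390 = -390)
l = 40 (l = 35 - 1*(-5) = 35 + 5 = 40)
b(m, u) = 40 + m + u (b(m, u) = (m + u) + 40 = 40 + m + u)
(q + 957)/(b(42, -59) - 3682) = (-390 + 957)/((40 + 42 - 59) - 3682) = 567/(23 - 3682) = 567/(-3659) = 567*(-1/3659) = -567/3659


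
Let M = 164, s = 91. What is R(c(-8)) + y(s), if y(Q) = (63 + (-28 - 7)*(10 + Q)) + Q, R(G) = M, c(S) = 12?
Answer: -3217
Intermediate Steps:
R(G) = 164
y(Q) = -287 - 34*Q (y(Q) = (63 - 35*(10 + Q)) + Q = (63 + (-350 - 35*Q)) + Q = (-287 - 35*Q) + Q = -287 - 34*Q)
R(c(-8)) + y(s) = 164 + (-287 - 34*91) = 164 + (-287 - 3094) = 164 - 3381 = -3217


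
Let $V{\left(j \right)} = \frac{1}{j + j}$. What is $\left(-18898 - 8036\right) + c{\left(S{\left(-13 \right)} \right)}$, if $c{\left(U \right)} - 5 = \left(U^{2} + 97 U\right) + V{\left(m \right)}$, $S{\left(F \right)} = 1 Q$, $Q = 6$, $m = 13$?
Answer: $- \frac{684085}{26} \approx -26311.0$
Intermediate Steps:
$S{\left(F \right)} = 6$ ($S{\left(F \right)} = 1 \cdot 6 = 6$)
$V{\left(j \right)} = \frac{1}{2 j}$
$c{\left(U \right)} = \frac{131}{26} + U^{2} + 97 U$ ($c{\left(U \right)} = 5 + \left(\left(U^{2} + 97 U\right) + \frac{1}{2 \cdot 13}\right) = 5 + \left(\left(U^{2} + 97 U\right) + \frac{1}{2} \cdot \frac{1}{13}\right) = 5 + \left(\left(U^{2} + 97 U\right) + \frac{1}{26}\right) = 5 + \left(\frac{1}{26} + U^{2} + 97 U\right) = \frac{131}{26} + U^{2} + 97 U$)
$\left(-18898 - 8036\right) + c{\left(S{\left(-13 \right)} \right)} = \left(-18898 - 8036\right) + \left(\frac{131}{26} + 6^{2} + 97 \cdot 6\right) = -26934 + \left(\frac{131}{26} + 36 + 582\right) = -26934 + \frac{16199}{26} = - \frac{684085}{26}$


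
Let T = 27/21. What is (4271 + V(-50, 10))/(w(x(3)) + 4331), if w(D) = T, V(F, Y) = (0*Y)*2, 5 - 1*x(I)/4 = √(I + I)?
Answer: 29897/30326 ≈ 0.98585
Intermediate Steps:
x(I) = 20 - 4*√2*√I (x(I) = 20 - 4*√(I + I) = 20 - 4*√2*√I)
V(F, Y) = 0 (V(F, Y) = 0*2 = 0)
T = 9/7 (T = 27*(1/21) = 9/7 ≈ 1.2857)
w(D) = 9/7
(4271 + V(-50, 10))/(w(x(3)) + 4331) = (4271 + 0)/(9/7 + 4331) = 4271/(30326/7) = 4271*(7/30326) = 29897/30326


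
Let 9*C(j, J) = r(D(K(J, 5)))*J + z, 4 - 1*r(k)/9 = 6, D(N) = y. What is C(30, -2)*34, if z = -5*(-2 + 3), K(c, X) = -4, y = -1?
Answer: 1054/9 ≈ 117.11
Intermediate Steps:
D(N) = -1
r(k) = -18 (r(k) = 36 - 9*6 = 36 - 54 = -18)
z = -5 (z = -5*1 = -5)
C(j, J) = -5/9 - 2*J (C(j, J) = (-18*J - 5)/9 = (-5 - 18*J)/9 = -5/9 - 2*J)
C(30, -2)*34 = (-5/9 - 2*(-2))*34 = (-5/9 + 4)*34 = (31/9)*34 = 1054/9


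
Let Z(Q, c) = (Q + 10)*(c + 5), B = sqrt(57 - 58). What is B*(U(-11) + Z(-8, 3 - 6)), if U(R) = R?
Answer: -7*I ≈ -7.0*I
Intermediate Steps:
B = I (B = sqrt(-1) = I ≈ 1.0*I)
Z(Q, c) = (5 + c)*(10 + Q) (Z(Q, c) = (10 + Q)*(5 + c) = (5 + c)*(10 + Q))
B*(U(-11) + Z(-8, 3 - 6)) = I*(-11 + (50 + 5*(-8) + 10*(3 - 6) - 8*(3 - 6))) = I*(-11 + (50 - 40 + 10*(-3) - 8*(-3))) = I*(-11 + (50 - 40 - 30 + 24)) = I*(-11 + 4) = I*(-7) = -7*I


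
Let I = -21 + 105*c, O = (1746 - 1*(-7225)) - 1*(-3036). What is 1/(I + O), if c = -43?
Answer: 1/7471 ≈ 0.00013385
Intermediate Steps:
O = 12007 (O = (1746 + 7225) + 3036 = 8971 + 3036 = 12007)
I = -4536 (I = -21 + 105*(-43) = -21 - 4515 = -4536)
1/(I + O) = 1/(-4536 + 12007) = 1/7471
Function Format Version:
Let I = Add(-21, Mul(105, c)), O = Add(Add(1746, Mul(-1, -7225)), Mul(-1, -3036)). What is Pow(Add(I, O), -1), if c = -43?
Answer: Rational(1, 7471) ≈ 0.00013385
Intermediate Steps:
O = 12007 (O = Add(Add(1746, 7225), 3036) = Add(8971, 3036) = 12007)
I = -4536 (I = Add(-21, Mul(105, -43)) = Add(-21, -4515) = -4536)
Pow(Add(I, O), -1) = Pow(Add(-4536, 12007), -1) = Pow(7471, -1) = Rational(1, 7471)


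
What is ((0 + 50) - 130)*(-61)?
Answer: 4880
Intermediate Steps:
((0 + 50) - 130)*(-61) = (50 - 130)*(-61) = -80*(-61) = 4880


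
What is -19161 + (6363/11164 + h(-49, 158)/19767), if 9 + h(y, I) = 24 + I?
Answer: -4228298548075/220678788 ≈ -19160.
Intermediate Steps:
h(y, I) = 15 + I (h(y, I) = -9 + (24 + I) = 15 + I)
-19161 + (6363/11164 + h(-49, 158)/19767) = -19161 + (6363/11164 + (15 + 158)/19767) = -19161 + (6363*(1/11164) + 173*(1/19767)) = -19161 + (6363/11164 + 173/19767) = -19161 + 127708793/220678788 = -4228298548075/220678788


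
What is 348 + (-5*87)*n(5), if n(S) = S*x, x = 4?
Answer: -8352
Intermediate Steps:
n(S) = 4*S (n(S) = S*4 = 4*S)
348 + (-5*87)*n(5) = 348 + (-5*87)*(4*5) = 348 - 435*20 = 348 - 8700 = -8352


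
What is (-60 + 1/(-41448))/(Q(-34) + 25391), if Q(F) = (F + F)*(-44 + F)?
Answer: -2486881/1272246360 ≈ -0.0019547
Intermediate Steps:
Q(F) = 2*F*(-44 + F) (Q(F) = (2*F)*(-44 + F) = 2*F*(-44 + F))
(-60 + 1/(-41448))/(Q(-34) + 25391) = (-60 + 1/(-41448))/(2*(-34)*(-44 - 34) + 25391) = (-60 - 1/41448)/(2*(-34)*(-78) + 25391) = -2486881/(41448*(5304 + 25391)) = -2486881/41448/30695 = -2486881/41448*1/30695 = -2486881/1272246360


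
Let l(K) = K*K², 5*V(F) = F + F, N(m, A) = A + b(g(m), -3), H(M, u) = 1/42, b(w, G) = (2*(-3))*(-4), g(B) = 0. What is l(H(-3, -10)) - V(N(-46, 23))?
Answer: -6964267/370440 ≈ -18.800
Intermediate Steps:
b(w, G) = 24 (b(w, G) = -6*(-4) = 24)
H(M, u) = 1/42
N(m, A) = 24 + A (N(m, A) = A + 24 = 24 + A)
V(F) = 2*F/5 (V(F) = (F + F)/5 = (2*F)/5 = 2*F/5)
l(K) = K³
l(H(-3, -10)) - V(N(-46, 23)) = (1/42)³ - 2*(24 + 23)/5 = 1/74088 - 2*47/5 = 1/74088 - 1*94/5 = 1/74088 - 94/5 = -6964267/370440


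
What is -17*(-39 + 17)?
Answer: 374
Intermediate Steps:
-17*(-39 + 17) = -17*(-22) = 374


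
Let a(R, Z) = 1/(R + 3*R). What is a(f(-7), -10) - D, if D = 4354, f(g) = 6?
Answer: -104495/24 ≈ -4354.0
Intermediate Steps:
a(R, Z) = 1/(4*R)
a(f(-7), -10) - D = (¼)/6 - 1*4354 = (¼)*(⅙) - 4354 = 1/24 - 4354 = -104495/24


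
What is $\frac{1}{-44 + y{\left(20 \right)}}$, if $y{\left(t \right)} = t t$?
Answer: $\frac{1}{356} \approx 0.002809$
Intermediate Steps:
$y{\left(t \right)} = t^{2}$
$\frac{1}{-44 + y{\left(20 \right)}} = \frac{1}{-44 + 20^{2}} = \frac{1}{-44 + 400} = \frac{1}{356}$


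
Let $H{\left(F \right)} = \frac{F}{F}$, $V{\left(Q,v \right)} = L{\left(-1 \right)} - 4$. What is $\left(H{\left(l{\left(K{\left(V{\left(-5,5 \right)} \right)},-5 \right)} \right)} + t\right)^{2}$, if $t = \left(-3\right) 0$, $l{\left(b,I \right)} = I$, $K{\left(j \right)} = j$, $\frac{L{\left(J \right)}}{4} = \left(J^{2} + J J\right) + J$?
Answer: $1$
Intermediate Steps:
$L{\left(J \right)} = 4 J + 8 J^{2}$ ($L{\left(J \right)} = 4 \left(\left(J^{2} + J J\right) + J\right) = 4 \left(\left(J^{2} + J^{2}\right) + J\right) = 4 \left(2 J^{2} + J\right) = 4 \left(J + 2 J^{2}\right) = 4 J + 8 J^{2}$)
$V{\left(Q,v \right)} = 0$ ($V{\left(Q,v \right)} = 4 \left(-1\right) \left(1 + 2 \left(-1\right)\right) - 4 = 4 \left(-1\right) \left(1 - 2\right) - 4 = 4 \left(-1\right) \left(-1\right) - 4 = 4 - 4 = 0$)
$H{\left(F \right)} = 1$
$t = 0$
$\left(H{\left(l{\left(K{\left(V{\left(-5,5 \right)} \right)},-5 \right)} \right)} + t\right)^{2} = \left(1 + 0\right)^{2} = 1^{2} = 1$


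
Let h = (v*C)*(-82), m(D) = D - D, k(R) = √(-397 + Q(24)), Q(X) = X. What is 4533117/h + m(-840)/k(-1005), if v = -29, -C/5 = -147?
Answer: 1511039/582610 ≈ 2.5936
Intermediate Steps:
C = 735 (C = -5*(-147) = 735)
k(R) = I*√373 (k(R) = √(-397 + 24) = √(-373) = I*√373)
m(D) = 0
h = 1747830 (h = -29*735*(-82) = -21315*(-82) = 1747830)
4533117/h + m(-840)/k(-1005) = 4533117/1747830 + 0/((I*√373)) = 4533117*(1/1747830) + 0*(-I*√373/373) = 1511039/582610 + 0 = 1511039/582610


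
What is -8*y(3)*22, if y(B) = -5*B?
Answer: 2640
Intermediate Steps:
-8*y(3)*22 = -(-40)*3*22 = -8*(-15)*22 = 120*22 = 2640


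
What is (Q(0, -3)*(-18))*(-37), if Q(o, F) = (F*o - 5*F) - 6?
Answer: 5994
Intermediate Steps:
Q(o, F) = -6 - 5*F + F*o (Q(o, F) = (-5*F + F*o) - 6 = -6 - 5*F + F*o)
(Q(0, -3)*(-18))*(-37) = ((-6 - 5*(-3) - 3*0)*(-18))*(-37) = ((-6 + 15 + 0)*(-18))*(-37) = (9*(-18))*(-37) = -162*(-37) = 5994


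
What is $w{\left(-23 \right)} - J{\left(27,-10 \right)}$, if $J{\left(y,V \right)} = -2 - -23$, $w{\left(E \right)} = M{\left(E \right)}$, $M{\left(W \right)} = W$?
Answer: $-44$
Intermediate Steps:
$w{\left(E \right)} = E$
$J{\left(y,V \right)} = 21$ ($J{\left(y,V \right)} = -2 + 23 = 21$)
$w{\left(-23 \right)} - J{\left(27,-10 \right)} = -23 - 21 = -44$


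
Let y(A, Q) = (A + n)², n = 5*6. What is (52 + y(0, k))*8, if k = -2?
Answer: 7616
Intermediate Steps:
n = 30
y(A, Q) = (30 + A)² (y(A, Q) = (A + 30)² = (30 + A)²)
(52 + y(0, k))*8 = (52 + (30 + 0)²)*8 = (52 + 30²)*8 = (52 + 900)*8 = 952*8 = 7616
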